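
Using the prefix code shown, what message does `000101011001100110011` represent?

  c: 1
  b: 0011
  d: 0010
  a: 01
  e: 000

Read left to right; each codeword is recognised as soon as it completes (prefix code):
  000→e | 1→c | 01→a | 01→a | 1→c | 0011→b | 0011→b | 0011→b
Decoded message: ecaacbbb

ecaacbbb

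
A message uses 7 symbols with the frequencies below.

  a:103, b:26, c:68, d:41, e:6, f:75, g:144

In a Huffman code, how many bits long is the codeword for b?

5

Build the tree from the bottom:
e(6) + b(26) → 32
32 + d(41) → 73
c(68) + 73 → 141
f(75) + a(103) → 178
141 + g(144) → 285
178 + 285 → 463
The subtree containing b is merged 5 times, so code length = 5.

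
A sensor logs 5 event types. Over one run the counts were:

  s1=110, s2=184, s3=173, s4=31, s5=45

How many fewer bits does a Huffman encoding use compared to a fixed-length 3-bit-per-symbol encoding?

Fixed-length: 3 bits × 543 symbols = 1629 bits.
Huffman merges:
combine s4(31), s5(45) → 76
combine 76, s1(110) → 186
combine s3(173), s2(184) → 357
combine 186, 357 → 543
Huffman total = 76 + 186 + 357 + 543 = 1162 bits.
Saving = 1629 − 1162 = 467 bits.

467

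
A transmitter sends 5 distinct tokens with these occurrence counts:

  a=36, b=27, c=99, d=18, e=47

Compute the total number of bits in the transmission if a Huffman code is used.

481

Build the Huffman tree bottom-up:
combine d(18), b(27) → 45
combine a(36), 45 → 81
combine e(47), 81 → 128
combine c(99), 128 → 227
Total encoded bits = sum of merged weights = 45 + 81 + 128 + 227 = 481.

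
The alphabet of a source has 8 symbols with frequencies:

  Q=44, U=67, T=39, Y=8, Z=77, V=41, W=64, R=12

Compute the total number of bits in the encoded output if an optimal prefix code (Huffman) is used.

Build the Huffman tree bottom-up:
merge Y(8) and R(12): 20
merge 20 and T(39): 59
merge V(41) and Q(44): 85
merge 59 and W(64): 123
merge U(67) and Z(77): 144
merge 85 and 123: 208
merge 144 and 208: 352
Each symbol's bit-cost is frequency × depth; summing gives 991 bits (equivalently 20 + 59 + 85 + 123 + 144 + 208 + 352).

991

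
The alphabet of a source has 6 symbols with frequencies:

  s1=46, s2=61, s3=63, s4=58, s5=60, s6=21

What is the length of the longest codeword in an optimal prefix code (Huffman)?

3

Merge the two lowest-weight nodes at each step:
merge s6(21) and s1(46): 67
merge s4(58) and s5(60): 118
merge s2(61) and s3(63): 124
merge 67 and 118: 185
merge 124 and 185: 309
The first pair merged (s6, s1) ends up deepest, at depth 3.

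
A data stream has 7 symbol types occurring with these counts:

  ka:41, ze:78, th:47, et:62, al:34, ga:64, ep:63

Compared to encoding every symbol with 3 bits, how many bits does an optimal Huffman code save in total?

78

Fixed-length: 3 bits × 389 symbols = 1167 bits.
Huffman merges:
combine al(34), ka(41) → 75
combine th(47), et(62) → 109
combine ep(63), ga(64) → 127
combine 75, ze(78) → 153
combine 109, 127 → 236
combine 153, 236 → 389
Huffman total = 75 + 109 + 127 + 153 + 236 + 389 = 1089 bits.
Saving = 1167 − 1089 = 78 bits.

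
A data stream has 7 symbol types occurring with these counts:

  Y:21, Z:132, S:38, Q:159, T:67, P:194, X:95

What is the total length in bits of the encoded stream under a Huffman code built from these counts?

Merge the two smallest weights repeatedly:
Y(21) + S(38) → 59
59 + T(67) → 126
X(95) + 126 → 221
Z(132) + Q(159) → 291
P(194) + 221 → 415
291 + 415 → 706
The encoded length is the sum of every internal node's weight: 59 + 126 + 221 + 291 + 415 + 706 = 1818 bits.

1818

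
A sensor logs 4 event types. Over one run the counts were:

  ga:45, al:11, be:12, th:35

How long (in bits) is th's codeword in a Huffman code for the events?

2

Repeatedly merge the two smallest:
merge al(11) and be(12): 23
merge 23 and th(35): 58
merge ga(45) and 58: 103
th's leaf is at depth 2, giving a 2-bit codeword.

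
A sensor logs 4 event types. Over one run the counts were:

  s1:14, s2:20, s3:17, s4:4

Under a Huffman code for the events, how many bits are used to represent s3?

Huffman merges, smallest pair first:
combine s4(4), s1(14) → 18
combine s3(17), 18 → 35
combine s2(20), 35 → 55
s3's leaf is at depth 2, giving a 2-bit codeword.

2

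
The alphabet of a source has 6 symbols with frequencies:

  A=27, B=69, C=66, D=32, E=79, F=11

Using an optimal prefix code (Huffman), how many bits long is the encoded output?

Build the Huffman tree bottom-up:
merge F(11) and A(27): 38
merge D(32) and 38: 70
merge C(66) and B(69): 135
merge 70 and E(79): 149
merge 135 and 149: 284
Total encoded bits = sum of merged weights = 38 + 70 + 135 + 149 + 284 = 676.

676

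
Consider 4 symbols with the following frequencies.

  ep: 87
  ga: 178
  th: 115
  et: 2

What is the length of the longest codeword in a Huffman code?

3

Merge the two lowest-weight nodes at each step:
et(2) + ep(87) → 89
89 + th(115) → 204
ga(178) + 204 → 382
Maximum depth reached is 3.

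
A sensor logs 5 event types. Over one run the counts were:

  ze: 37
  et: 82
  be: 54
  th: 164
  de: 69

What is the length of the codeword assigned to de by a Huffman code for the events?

3

Huffman merges, smallest pair first:
combine ze(37), be(54) → 91
combine de(69), et(82) → 151
combine 91, 151 → 242
combine th(164), 242 → 406
de sits 3 levels below the root, so its codeword is 3 bits.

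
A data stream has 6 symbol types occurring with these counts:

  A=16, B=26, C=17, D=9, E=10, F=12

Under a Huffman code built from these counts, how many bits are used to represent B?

Repeatedly merge the two smallest:
merge D(9) and E(10): 19
merge F(12) and A(16): 28
merge C(17) and 19: 36
merge B(26) and 28: 54
merge 36 and 54: 90
The subtree containing B is merged 2 times, so code length = 2.

2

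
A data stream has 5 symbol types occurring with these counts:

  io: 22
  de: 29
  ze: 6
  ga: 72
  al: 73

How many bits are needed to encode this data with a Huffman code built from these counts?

416

Greedily combine the two least-frequent nodes:
ze(6) + io(22) → 28
28 + de(29) → 57
57 + ga(72) → 129
al(73) + 129 → 202
The encoded length is the sum of every internal node's weight: 28 + 57 + 129 + 202 = 416 bits.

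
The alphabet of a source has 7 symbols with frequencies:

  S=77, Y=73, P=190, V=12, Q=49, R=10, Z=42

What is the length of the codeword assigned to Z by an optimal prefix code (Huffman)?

Build the tree from the bottom:
R(10) + V(12) → 22
22 + Z(42) → 64
Q(49) + 64 → 113
Y(73) + S(77) → 150
113 + 150 → 263
P(190) + 263 → 453
The subtree containing Z is merged 4 times, so code length = 4.

4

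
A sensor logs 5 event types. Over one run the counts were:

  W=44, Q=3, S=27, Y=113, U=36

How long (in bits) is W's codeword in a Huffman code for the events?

Repeatedly merge the two smallest:
merge Q(3) and S(27): 30
merge 30 and U(36): 66
merge W(44) and 66: 110
merge 110 and Y(113): 223
W sits 2 levels below the root, so its codeword is 2 bits.

2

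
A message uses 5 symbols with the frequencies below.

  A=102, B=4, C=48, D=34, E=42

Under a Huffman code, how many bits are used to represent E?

3

Huffman merges, smallest pair first:
B(4) + D(34) → 38
38 + E(42) → 80
C(48) + 80 → 128
A(102) + 128 → 230
E's leaf is at depth 3, giving a 3-bit codeword.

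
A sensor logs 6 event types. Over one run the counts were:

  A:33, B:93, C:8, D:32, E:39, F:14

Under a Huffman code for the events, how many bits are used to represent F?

Huffman merges, smallest pair first:
C(8) + F(14) → 22
22 + D(32) → 54
A(33) + E(39) → 72
54 + 72 → 126
B(93) + 126 → 219
F sits 4 levels below the root, so its codeword is 4 bits.

4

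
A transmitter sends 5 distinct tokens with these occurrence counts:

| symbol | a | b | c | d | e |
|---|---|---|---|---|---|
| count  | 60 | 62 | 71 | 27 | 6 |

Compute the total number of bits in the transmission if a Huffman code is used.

485

Greedily combine the two least-frequent nodes:
combine e(6), d(27) → 33
combine 33, a(60) → 93
combine b(62), c(71) → 133
combine 93, 133 → 226
Total encoded bits = sum of merged weights = 33 + 93 + 133 + 226 = 485.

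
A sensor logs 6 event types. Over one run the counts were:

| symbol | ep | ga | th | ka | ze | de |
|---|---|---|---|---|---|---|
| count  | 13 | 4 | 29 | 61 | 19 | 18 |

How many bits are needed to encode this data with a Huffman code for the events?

Merge the two smallest weights repeatedly:
merge ga(4) and ep(13): 17
merge 17 and de(18): 35
merge ze(19) and th(29): 48
merge 35 and 48: 83
merge ka(61) and 83: 144
The encoded length is the sum of every internal node's weight: 17 + 35 + 48 + 83 + 144 = 327 bits.

327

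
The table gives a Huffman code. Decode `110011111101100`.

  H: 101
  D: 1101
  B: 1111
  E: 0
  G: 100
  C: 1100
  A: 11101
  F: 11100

Read left to right; each codeword is recognised as soon as it completes (prefix code):
  1100→C | 1111→B | 1101→D | 100→G
Decoded message: CBDG

CBDG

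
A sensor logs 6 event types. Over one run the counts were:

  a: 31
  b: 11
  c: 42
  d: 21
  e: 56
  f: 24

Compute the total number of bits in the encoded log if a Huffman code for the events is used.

457

Merge the two smallest weights repeatedly:
b(11) + d(21) → 32
f(24) + a(31) → 55
32 + c(42) → 74
55 + e(56) → 111
74 + 111 → 185
The encoded length is the sum of every internal node's weight: 32 + 55 + 74 + 111 + 185 = 457 bits.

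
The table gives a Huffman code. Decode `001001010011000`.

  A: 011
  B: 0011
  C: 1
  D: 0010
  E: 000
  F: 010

Read left to right; each codeword is recognised as soon as it completes (prefix code):
  0010→D | 010→F | 1→C | 0011→B | 000→E
Decoded message: DFCBE

DFCBE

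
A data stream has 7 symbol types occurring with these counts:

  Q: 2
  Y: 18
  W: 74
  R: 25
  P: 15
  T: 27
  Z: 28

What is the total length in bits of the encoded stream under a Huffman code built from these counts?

471

Greedily combine the two least-frequent nodes:
combine Q(2), P(15) → 17
combine 17, Y(18) → 35
combine R(25), T(27) → 52
combine Z(28), 35 → 63
combine 52, 63 → 115
combine W(74), 115 → 189
Each symbol's bit-cost is frequency × depth; summing gives 471 bits (equivalently 17 + 35 + 52 + 63 + 115 + 189).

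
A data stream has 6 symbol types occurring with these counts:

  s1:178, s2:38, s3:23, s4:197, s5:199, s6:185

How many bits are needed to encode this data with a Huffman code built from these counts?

1940

Build the Huffman tree bottom-up:
combine s3(23), s2(38) → 61
combine 61, s1(178) → 239
combine s6(185), s4(197) → 382
combine s5(199), 239 → 438
combine 382, 438 → 820
Total encoded bits = sum of merged weights = 61 + 239 + 382 + 438 + 820 = 1940.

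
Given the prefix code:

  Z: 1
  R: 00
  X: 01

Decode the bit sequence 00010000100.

RXRRZR

Read left to right; each codeword is recognised as soon as it completes (prefix code):
  00→R | 01→X | 00→R | 00→R | 1→Z | 00→R
Decoded message: RXRRZR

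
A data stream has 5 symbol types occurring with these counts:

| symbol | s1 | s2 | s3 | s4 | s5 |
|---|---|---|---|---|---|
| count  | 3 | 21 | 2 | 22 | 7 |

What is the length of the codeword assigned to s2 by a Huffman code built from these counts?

Huffman merges, smallest pair first:
combine s3(2), s1(3) → 5
combine 5, s5(7) → 12
combine 12, s2(21) → 33
combine s4(22), 33 → 55
The subtree containing s2 is merged 2 times, so code length = 2.

2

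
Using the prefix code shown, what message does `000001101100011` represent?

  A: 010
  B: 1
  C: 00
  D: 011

CCDDCD

Read left to right; each codeword is recognised as soon as it completes (prefix code):
  00→C | 00→C | 011→D | 011→D | 00→C | 011→D
Decoded message: CCDDCD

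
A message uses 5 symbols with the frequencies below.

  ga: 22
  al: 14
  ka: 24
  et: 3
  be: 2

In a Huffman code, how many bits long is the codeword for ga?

2

Repeatedly merge the two smallest:
be(2) + et(3) → 5
5 + al(14) → 19
19 + ga(22) → 41
ka(24) + 41 → 65
ga sits 2 levels below the root, so its codeword is 2 bits.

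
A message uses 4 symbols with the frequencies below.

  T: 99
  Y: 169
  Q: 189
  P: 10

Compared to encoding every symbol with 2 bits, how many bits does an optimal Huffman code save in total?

80

Fixed-length: 2 bits × 467 symbols = 934 bits.
Huffman merges:
combine P(10), T(99) → 109
combine 109, Y(169) → 278
combine Q(189), 278 → 467
Huffman total = 109 + 278 + 467 = 854 bits.
Saving = 934 − 854 = 80 bits.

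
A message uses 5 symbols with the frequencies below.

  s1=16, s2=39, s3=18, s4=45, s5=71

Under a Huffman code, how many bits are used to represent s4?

Huffman merges, smallest pair first:
s1(16) + s3(18) → 34
34 + s2(39) → 73
s4(45) + s5(71) → 116
73 + 116 → 189
s4 sits 2 levels below the root, so its codeword is 2 bits.

2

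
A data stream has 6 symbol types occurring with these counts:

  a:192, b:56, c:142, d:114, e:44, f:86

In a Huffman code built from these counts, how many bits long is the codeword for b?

Repeatedly merge the two smallest:
combine e(44), b(56) → 100
combine f(86), 100 → 186
combine d(114), c(142) → 256
combine 186, a(192) → 378
combine 256, 378 → 634
The subtree containing b is merged 4 times, so code length = 4.

4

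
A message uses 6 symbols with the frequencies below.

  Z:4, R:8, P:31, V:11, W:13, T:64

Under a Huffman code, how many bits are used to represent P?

Huffman merges, smallest pair first:
Z(4) + R(8) → 12
V(11) + 12 → 23
W(13) + 23 → 36
P(31) + 36 → 67
T(64) + 67 → 131
The subtree containing P is merged 2 times, so code length = 2.

2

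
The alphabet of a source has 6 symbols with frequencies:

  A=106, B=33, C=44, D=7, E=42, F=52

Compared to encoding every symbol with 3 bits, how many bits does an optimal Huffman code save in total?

172

Fixed-length: 3 bits × 284 symbols = 852 bits.
Huffman merges:
combine D(7), B(33) → 40
combine 40, E(42) → 82
combine C(44), F(52) → 96
combine 82, 96 → 178
combine A(106), 178 → 284
Huffman total = 40 + 82 + 96 + 178 + 284 = 680 bits.
Saving = 852 − 680 = 172 bits.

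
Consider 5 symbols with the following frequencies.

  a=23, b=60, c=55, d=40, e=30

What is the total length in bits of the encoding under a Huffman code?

Greedily combine the two least-frequent nodes:
combine a(23), e(30) → 53
combine d(40), 53 → 93
combine c(55), b(60) → 115
combine 93, 115 → 208
The encoded length is the sum of every internal node's weight: 53 + 93 + 115 + 208 = 469 bits.

469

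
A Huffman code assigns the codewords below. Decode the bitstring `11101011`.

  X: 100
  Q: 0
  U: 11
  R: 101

URQU

Read left to right; each codeword is recognised as soon as it completes (prefix code):
  11→U | 101→R | 0→Q | 11→U
Decoded message: URQU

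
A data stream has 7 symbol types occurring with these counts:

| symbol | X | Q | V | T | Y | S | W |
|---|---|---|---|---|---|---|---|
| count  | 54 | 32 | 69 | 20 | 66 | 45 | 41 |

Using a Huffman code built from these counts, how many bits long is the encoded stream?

898

Build the Huffman tree bottom-up:
merge T(20) and Q(32): 52
merge W(41) and S(45): 86
merge 52 and X(54): 106
merge Y(66) and V(69): 135
merge 86 and 106: 192
merge 135 and 192: 327
Each symbol's bit-cost is frequency × depth; summing gives 898 bits (equivalently 52 + 86 + 106 + 135 + 192 + 327).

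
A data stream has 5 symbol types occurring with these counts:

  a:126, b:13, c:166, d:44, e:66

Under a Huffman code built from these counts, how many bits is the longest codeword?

Merge the two lowest-weight nodes at each step:
merge b(13) and d(44): 57
merge 57 and e(66): 123
merge 123 and a(126): 249
merge c(166) and 249: 415
Maximum depth reached is 4.

4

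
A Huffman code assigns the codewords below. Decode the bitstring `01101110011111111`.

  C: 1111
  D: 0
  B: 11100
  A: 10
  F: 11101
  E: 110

Read left to right; each codeword is recognised as soon as it completes (prefix code):
  0→D | 110→E | 11100→B | 1111→C | 1111→C
Decoded message: DEBCC

DEBCC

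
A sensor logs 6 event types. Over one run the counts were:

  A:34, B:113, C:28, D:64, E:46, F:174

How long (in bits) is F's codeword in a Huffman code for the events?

1

Huffman merges, smallest pair first:
C(28) + A(34) → 62
E(46) + 62 → 108
D(64) + 108 → 172
B(113) + 172 → 285
F(174) + 285 → 459
F is merged only at the final step, so code length = 1.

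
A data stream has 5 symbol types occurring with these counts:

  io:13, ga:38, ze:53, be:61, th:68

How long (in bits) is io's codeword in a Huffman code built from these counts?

Build the tree from the bottom:
io(13) + ga(38) → 51
51 + ze(53) → 104
be(61) + th(68) → 129
104 + 129 → 233
io's leaf is at depth 3, giving a 3-bit codeword.

3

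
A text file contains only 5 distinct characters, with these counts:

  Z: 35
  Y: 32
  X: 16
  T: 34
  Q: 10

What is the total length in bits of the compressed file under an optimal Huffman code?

280

Merge the two smallest weights repeatedly:
merge Q(10) and X(16): 26
merge 26 and Y(32): 58
merge T(34) and Z(35): 69
merge 58 and 69: 127
Total encoded bits = sum of merged weights = 26 + 58 + 69 + 127 = 280.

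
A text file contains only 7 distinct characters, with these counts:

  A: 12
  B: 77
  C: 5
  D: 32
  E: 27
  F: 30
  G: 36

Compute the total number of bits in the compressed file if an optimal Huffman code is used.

Greedily combine the two least-frequent nodes:
combine C(5), A(12) → 17
combine 17, E(27) → 44
combine F(30), D(32) → 62
combine G(36), 44 → 80
combine 62, B(77) → 139
combine 80, 139 → 219
The encoded length is the sum of every internal node's weight: 17 + 44 + 62 + 80 + 139 + 219 = 561 bits.

561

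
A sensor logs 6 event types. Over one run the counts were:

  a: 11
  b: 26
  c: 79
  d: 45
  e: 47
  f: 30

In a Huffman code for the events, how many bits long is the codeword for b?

4

Build the tree from the bottom:
merge a(11) and b(26): 37
merge f(30) and 37: 67
merge d(45) and e(47): 92
merge 67 and c(79): 146
merge 92 and 146: 238
The subtree containing b is merged 4 times, so code length = 4.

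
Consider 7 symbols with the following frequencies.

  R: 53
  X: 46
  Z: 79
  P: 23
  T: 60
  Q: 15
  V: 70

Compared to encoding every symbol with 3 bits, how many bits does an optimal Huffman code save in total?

111

Fixed-length: 3 bits × 346 symbols = 1038 bits.
Huffman merges:
combine Q(15), P(23) → 38
combine 38, X(46) → 84
combine R(53), T(60) → 113
combine V(70), Z(79) → 149
combine 84, 113 → 197
combine 149, 197 → 346
Huffman total = 38 + 84 + 113 + 149 + 197 + 346 = 927 bits.
Saving = 1038 − 927 = 111 bits.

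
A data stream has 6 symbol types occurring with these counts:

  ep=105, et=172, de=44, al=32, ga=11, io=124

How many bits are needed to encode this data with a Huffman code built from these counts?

1106

Merge the two smallest weights repeatedly:
merge ga(11) and al(32): 43
merge 43 and de(44): 87
merge 87 and ep(105): 192
merge io(124) and et(172): 296
merge 192 and 296: 488
The encoded length is the sum of every internal node's weight: 43 + 87 + 192 + 296 + 488 = 1106 bits.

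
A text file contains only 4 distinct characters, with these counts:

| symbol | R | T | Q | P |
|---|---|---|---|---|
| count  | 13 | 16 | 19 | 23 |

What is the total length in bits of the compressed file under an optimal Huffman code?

142

Merge the two smallest weights repeatedly:
merge R(13) and T(16): 29
merge Q(19) and P(23): 42
merge 29 and 42: 71
The encoded length is the sum of every internal node's weight: 29 + 42 + 71 = 142 bits.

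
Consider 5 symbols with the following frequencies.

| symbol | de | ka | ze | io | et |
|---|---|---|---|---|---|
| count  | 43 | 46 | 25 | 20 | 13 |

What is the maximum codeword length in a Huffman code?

Merge the two lowest-weight nodes at each step:
merge et(13) and io(20): 33
merge ze(25) and 33: 58
merge de(43) and ka(46): 89
merge 58 and 89: 147
Maximum depth reached is 3.

3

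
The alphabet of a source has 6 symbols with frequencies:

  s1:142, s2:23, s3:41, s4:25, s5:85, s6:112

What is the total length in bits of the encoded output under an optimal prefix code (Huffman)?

Build the Huffman tree bottom-up:
s2(23) + s4(25) → 48
s3(41) + 48 → 89
s5(85) + 89 → 174
s6(112) + s1(142) → 254
174 + 254 → 428
Total encoded bits = sum of merged weights = 48 + 89 + 174 + 254 + 428 = 993.

993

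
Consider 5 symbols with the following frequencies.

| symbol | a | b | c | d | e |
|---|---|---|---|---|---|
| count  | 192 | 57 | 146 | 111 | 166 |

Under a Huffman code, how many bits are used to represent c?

Build the tree from the bottom:
combine b(57), d(111) → 168
combine c(146), e(166) → 312
combine 168, a(192) → 360
combine 312, 360 → 672
c's leaf is at depth 2, giving a 2-bit codeword.

2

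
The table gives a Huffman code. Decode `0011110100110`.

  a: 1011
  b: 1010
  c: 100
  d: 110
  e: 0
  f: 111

eefbed

Read left to right; each codeword is recognised as soon as it completes (prefix code):
  0→e | 0→e | 111→f | 1010→b | 0→e | 110→d
Decoded message: eefbed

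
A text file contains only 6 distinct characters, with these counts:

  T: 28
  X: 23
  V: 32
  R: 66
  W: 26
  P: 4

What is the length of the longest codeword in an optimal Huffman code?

Merge the two lowest-weight nodes at each step:
merge P(4) and X(23): 27
merge W(26) and 27: 53
merge T(28) and V(32): 60
merge 53 and 60: 113
merge R(66) and 113: 179
The first pair merged (P, X) ends up deepest, at depth 4.

4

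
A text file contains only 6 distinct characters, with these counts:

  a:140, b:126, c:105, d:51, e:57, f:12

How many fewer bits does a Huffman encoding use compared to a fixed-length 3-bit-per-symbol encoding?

308

Fixed-length: 3 bits × 491 symbols = 1473 bits.
Huffman merges:
combine f(12), d(51) → 63
combine e(57), 63 → 120
combine c(105), 120 → 225
combine b(126), a(140) → 266
combine 225, 266 → 491
Huffman total = 63 + 120 + 225 + 266 + 491 = 1165 bits.
Saving = 1473 − 1165 = 308 bits.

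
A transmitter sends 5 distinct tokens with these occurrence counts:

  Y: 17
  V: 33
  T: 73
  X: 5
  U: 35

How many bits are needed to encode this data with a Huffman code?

Build the Huffman tree bottom-up:
combine X(5), Y(17) → 22
combine 22, V(33) → 55
combine U(35), 55 → 90
combine T(73), 90 → 163
Each symbol's bit-cost is frequency × depth; summing gives 330 bits (equivalently 22 + 55 + 90 + 163).

330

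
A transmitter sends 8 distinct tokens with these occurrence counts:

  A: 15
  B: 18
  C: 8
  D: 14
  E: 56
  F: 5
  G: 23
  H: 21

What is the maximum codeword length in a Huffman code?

4

Merge the two lowest-weight nodes at each step:
merge F(5) and C(8): 13
merge 13 and D(14): 27
merge A(15) and B(18): 33
merge H(21) and G(23): 44
merge 27 and 33: 60
merge 44 and E(56): 100
merge 60 and 100: 160
The first pair merged (F, C) ends up deepest, at depth 4.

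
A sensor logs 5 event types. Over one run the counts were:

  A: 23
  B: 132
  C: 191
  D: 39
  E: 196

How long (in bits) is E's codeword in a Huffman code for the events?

1

Huffman merges, smallest pair first:
merge A(23) and D(39): 62
merge 62 and B(132): 194
merge C(191) and 194: 385
merge E(196) and 385: 581
E is merged only at the final step, so code length = 1.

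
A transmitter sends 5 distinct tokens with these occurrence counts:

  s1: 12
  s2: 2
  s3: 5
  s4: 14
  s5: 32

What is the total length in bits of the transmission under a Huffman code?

124

Build the Huffman tree bottom-up:
merge s2(2) and s3(5): 7
merge 7 and s1(12): 19
merge s4(14) and 19: 33
merge s5(32) and 33: 65
Each symbol's bit-cost is frequency × depth; summing gives 124 bits (equivalently 7 + 19 + 33 + 65).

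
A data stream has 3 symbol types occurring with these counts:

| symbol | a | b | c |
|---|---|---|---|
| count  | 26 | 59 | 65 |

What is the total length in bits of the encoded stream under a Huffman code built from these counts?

235

Merge the two smallest weights repeatedly:
combine a(26), b(59) → 85
combine c(65), 85 → 150
Each symbol's bit-cost is frequency × depth; summing gives 235 bits (equivalently 85 + 150).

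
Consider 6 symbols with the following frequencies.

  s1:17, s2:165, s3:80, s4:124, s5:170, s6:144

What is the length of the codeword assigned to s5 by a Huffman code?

Build the tree from the bottom:
s1(17) + s3(80) → 97
97 + s4(124) → 221
s6(144) + s2(165) → 309
s5(170) + 221 → 391
309 + 391 → 700
s5 sits 2 levels below the root, so its codeword is 2 bits.

2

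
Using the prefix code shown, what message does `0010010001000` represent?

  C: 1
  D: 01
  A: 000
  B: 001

Read left to right; each codeword is recognised as soon as it completes (prefix code):
  001→B | 001→B | 000→A | 1→C | 000→A
Decoded message: BBACA

BBACA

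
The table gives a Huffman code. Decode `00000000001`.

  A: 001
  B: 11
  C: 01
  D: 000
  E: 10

DDDC

Read left to right; each codeword is recognised as soon as it completes (prefix code):
  000→D | 000→D | 000→D | 01→C
Decoded message: DDDC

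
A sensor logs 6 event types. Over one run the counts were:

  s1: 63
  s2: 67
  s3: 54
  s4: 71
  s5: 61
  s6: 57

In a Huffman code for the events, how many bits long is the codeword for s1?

Repeatedly merge the two smallest:
merge s3(54) and s6(57): 111
merge s5(61) and s1(63): 124
merge s2(67) and s4(71): 138
merge 111 and 124: 235
merge 138 and 235: 373
s1 sits 3 levels below the root, so its codeword is 3 bits.

3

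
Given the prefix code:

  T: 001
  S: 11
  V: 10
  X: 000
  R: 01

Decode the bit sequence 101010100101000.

VVVVRRX

Read left to right; each codeword is recognised as soon as it completes (prefix code):
  10→V | 10→V | 10→V | 10→V | 01→R | 01→R | 000→X
Decoded message: VVVVRRX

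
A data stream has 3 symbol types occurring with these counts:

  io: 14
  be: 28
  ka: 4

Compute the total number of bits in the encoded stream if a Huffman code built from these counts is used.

64

Build the Huffman tree bottom-up:
ka(4) + io(14) → 18
18 + be(28) → 46
Each symbol's bit-cost is frequency × depth; summing gives 64 bits (equivalently 18 + 46).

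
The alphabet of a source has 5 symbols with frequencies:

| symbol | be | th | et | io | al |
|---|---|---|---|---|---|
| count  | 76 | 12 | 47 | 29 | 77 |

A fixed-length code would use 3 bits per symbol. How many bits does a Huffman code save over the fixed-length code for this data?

200

Fixed-length: 3 bits × 241 symbols = 723 bits.
Huffman merges:
th(12) + io(29) → 41
41 + et(47) → 88
be(76) + al(77) → 153
88 + 153 → 241
Huffman total = 41 + 88 + 153 + 241 = 523 bits.
Saving = 723 − 523 = 200 bits.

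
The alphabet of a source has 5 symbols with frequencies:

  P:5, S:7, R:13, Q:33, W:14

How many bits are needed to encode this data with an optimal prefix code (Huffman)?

148

Merge the two smallest weights repeatedly:
P(5) + S(7) → 12
12 + R(13) → 25
W(14) + 25 → 39
Q(33) + 39 → 72
Each symbol's bit-cost is frequency × depth; summing gives 148 bits (equivalently 12 + 25 + 39 + 72).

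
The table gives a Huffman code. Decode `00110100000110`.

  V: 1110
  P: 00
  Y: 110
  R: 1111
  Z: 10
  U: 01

PYZPPY

Read left to right; each codeword is recognised as soon as it completes (prefix code):
  00→P | 110→Y | 10→Z | 00→P | 00→P | 110→Y
Decoded message: PYZPPY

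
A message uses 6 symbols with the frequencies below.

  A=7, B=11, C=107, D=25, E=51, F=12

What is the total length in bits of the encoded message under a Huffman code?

Merge the two smallest weights repeatedly:
combine A(7), B(11) → 18
combine F(12), 18 → 30
combine D(25), 30 → 55
combine E(51), 55 → 106
combine 106, C(107) → 213
Each symbol's bit-cost is frequency × depth; summing gives 422 bits (equivalently 18 + 30 + 55 + 106 + 213).

422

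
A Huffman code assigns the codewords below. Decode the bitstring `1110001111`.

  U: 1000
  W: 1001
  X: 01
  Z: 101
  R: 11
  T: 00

RURR

Read left to right; each codeword is recognised as soon as it completes (prefix code):
  11→R | 1000→U | 11→R | 11→R
Decoded message: RURR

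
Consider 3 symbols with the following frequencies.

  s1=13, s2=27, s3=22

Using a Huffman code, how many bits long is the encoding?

Build the Huffman tree bottom-up:
s1(13) + s3(22) → 35
s2(27) + 35 → 62
Total encoded bits = sum of merged weights = 35 + 62 = 97.

97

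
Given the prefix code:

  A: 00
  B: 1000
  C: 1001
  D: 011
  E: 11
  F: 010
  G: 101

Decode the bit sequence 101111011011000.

GEGGB

Read left to right; each codeword is recognised as soon as it completes (prefix code):
  101→G | 11→E | 101→G | 101→G | 1000→B
Decoded message: GEGGB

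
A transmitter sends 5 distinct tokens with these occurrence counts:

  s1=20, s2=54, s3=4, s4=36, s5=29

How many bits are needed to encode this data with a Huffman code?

309

Build the Huffman tree bottom-up:
merge s3(4) and s1(20): 24
merge 24 and s5(29): 53
merge s4(36) and 53: 89
merge s2(54) and 89: 143
The encoded length is the sum of every internal node's weight: 24 + 53 + 89 + 143 = 309 bits.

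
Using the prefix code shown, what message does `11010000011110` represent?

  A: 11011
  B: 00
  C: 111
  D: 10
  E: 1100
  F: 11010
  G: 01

FBBCD

Read left to right; each codeword is recognised as soon as it completes (prefix code):
  11010→F | 00→B | 00→B | 111→C | 10→D
Decoded message: FBBCD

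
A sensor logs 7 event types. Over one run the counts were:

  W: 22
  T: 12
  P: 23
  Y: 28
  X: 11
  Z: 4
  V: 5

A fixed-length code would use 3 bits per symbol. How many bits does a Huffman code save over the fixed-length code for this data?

Fixed-length: 3 bits × 105 symbols = 315 bits.
Huffman merges:
Z(4) + V(5) → 9
9 + X(11) → 20
T(12) + 20 → 32
W(22) + P(23) → 45
Y(28) + 32 → 60
45 + 60 → 105
Huffman total = 9 + 20 + 32 + 45 + 60 + 105 = 271 bits.
Saving = 315 − 271 = 44 bits.

44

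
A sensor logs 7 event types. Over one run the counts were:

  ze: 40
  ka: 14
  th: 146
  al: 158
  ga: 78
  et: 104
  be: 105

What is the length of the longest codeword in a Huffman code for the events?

Merge the two lowest-weight nodes at each step:
ka(14) + ze(40) → 54
54 + ga(78) → 132
et(104) + be(105) → 209
132 + th(146) → 278
al(158) + 209 → 367
278 + 367 → 645
The first pair merged (ka, ze) ends up deepest, at depth 4.

4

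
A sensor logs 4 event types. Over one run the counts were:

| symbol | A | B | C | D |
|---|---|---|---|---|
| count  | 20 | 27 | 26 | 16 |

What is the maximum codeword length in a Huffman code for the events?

2

Merge the two lowest-weight nodes at each step:
D(16) + A(20) → 36
C(26) + B(27) → 53
36 + 53 → 89
Maximum depth reached is 2.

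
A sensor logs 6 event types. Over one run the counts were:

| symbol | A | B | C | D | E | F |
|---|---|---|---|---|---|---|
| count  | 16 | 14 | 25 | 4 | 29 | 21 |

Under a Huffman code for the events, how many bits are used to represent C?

Huffman merges, smallest pair first:
D(4) + B(14) → 18
A(16) + 18 → 34
F(21) + C(25) → 46
E(29) + 34 → 63
46 + 63 → 109
The subtree containing C is merged 2 times, so code length = 2.

2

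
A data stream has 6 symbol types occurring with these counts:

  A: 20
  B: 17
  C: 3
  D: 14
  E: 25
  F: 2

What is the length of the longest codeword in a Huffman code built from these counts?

4

Merge the two lowest-weight nodes at each step:
merge F(2) and C(3): 5
merge 5 and D(14): 19
merge B(17) and 19: 36
merge A(20) and E(25): 45
merge 36 and 45: 81
Maximum depth reached is 4.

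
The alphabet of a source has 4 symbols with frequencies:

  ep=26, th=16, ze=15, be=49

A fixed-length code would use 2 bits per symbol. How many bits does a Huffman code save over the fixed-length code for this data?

18

Fixed-length: 2 bits × 106 symbols = 212 bits.
Huffman merges:
merge ze(15) and th(16): 31
merge ep(26) and 31: 57
merge be(49) and 57: 106
Huffman total = 31 + 57 + 106 = 194 bits.
Saving = 212 − 194 = 18 bits.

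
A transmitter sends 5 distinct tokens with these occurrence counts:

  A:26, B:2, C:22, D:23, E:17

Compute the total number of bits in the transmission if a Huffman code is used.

199

Greedily combine the two least-frequent nodes:
combine B(2), E(17) → 19
combine 19, C(22) → 41
combine D(23), A(26) → 49
combine 41, 49 → 90
Total encoded bits = sum of merged weights = 19 + 41 + 49 + 90 = 199.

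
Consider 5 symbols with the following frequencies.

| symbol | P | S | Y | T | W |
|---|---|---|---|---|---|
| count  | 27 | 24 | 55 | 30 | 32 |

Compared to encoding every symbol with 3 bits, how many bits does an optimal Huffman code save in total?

Fixed-length: 3 bits × 168 symbols = 504 bits.
Huffman merges:
merge S(24) and P(27): 51
merge T(30) and W(32): 62
merge 51 and Y(55): 106
merge 62 and 106: 168
Huffman total = 51 + 62 + 106 + 168 = 387 bits.
Saving = 504 − 387 = 117 bits.

117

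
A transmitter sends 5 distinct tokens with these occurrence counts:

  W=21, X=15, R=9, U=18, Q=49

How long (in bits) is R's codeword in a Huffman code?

3

Build the tree from the bottom:
R(9) + X(15) → 24
U(18) + W(21) → 39
24 + 39 → 63
Q(49) + 63 → 112
The subtree containing R is merged 3 times, so code length = 3.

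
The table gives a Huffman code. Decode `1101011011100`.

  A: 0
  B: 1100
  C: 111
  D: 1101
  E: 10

DADB

Read left to right; each codeword is recognised as soon as it completes (prefix code):
  1101→D | 0→A | 1101→D | 1100→B
Decoded message: DADB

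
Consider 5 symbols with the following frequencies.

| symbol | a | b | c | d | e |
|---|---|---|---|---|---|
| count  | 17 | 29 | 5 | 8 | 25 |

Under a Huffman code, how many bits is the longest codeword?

Merge the two lowest-weight nodes at each step:
merge c(5) and d(8): 13
merge 13 and a(17): 30
merge e(25) and b(29): 54
merge 30 and 54: 84
The rarest symbols sit at the bottom; the longest codeword is 3 bits.

3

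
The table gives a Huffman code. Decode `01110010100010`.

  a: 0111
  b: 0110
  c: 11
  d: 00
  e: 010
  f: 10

Read left to right; each codeword is recognised as soon as it completes (prefix code):
  0111→a | 00→d | 10→f | 10→f | 00→d | 10→f
Decoded message: adffdf

adffdf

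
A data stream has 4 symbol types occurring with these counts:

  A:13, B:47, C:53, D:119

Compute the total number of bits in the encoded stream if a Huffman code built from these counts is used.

Build the Huffman tree bottom-up:
A(13) + B(47) → 60
C(53) + 60 → 113
113 + D(119) → 232
Each symbol's bit-cost is frequency × depth; summing gives 405 bits (equivalently 60 + 113 + 232).

405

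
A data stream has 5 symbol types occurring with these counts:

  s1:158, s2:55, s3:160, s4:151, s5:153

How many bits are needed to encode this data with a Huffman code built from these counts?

1560

Merge the two smallest weights repeatedly:
merge s2(55) and s4(151): 206
merge s5(153) and s1(158): 311
merge s3(160) and 206: 366
merge 311 and 366: 677
The encoded length is the sum of every internal node's weight: 206 + 311 + 366 + 677 = 1560 bits.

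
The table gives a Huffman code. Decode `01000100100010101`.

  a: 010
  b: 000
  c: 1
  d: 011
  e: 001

Read left to right; each codeword is recognised as soon as it completes (prefix code):
  010→a | 001→e | 001→e | 000→b | 1→c | 010→a | 1→c
Decoded message: aeebcac

aeebcac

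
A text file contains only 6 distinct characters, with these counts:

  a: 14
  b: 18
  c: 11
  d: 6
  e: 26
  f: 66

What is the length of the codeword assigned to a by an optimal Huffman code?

Build the tree from the bottom:
d(6) + c(11) → 17
a(14) + 17 → 31
b(18) + e(26) → 44
31 + 44 → 75
f(66) + 75 → 141
The subtree containing a is merged 3 times, so code length = 3.

3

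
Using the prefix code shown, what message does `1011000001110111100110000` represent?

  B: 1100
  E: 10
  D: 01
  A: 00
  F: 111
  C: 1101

EBADCFABA

Read left to right; each codeword is recognised as soon as it completes (prefix code):
  10→E | 1100→B | 00→A | 01→D | 1101→C | 111→F | 00→A | 1100→B | 00→A
Decoded message: EBADCFABA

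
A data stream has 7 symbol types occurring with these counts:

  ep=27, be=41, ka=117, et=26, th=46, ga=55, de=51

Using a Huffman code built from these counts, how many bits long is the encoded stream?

970

Merge the two smallest weights repeatedly:
combine et(26), ep(27) → 53
combine be(41), th(46) → 87
combine de(51), 53 → 104
combine ga(55), 87 → 142
combine 104, ka(117) → 221
combine 142, 221 → 363
Each symbol's bit-cost is frequency × depth; summing gives 970 bits (equivalently 53 + 87 + 104 + 142 + 221 + 363).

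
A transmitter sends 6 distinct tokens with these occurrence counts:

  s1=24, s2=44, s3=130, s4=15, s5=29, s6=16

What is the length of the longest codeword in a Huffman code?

4

Merge the two lowest-weight nodes at each step:
s4(15) + s6(16) → 31
s1(24) + s5(29) → 53
31 + s2(44) → 75
53 + 75 → 128
128 + s3(130) → 258
The rarest symbols sit at the bottom; the longest codeword is 4 bits.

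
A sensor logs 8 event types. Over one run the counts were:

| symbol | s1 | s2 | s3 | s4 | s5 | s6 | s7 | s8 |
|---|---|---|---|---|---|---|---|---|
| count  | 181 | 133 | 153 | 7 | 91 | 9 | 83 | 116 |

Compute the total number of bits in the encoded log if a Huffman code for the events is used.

2100

Greedily combine the two least-frequent nodes:
s4(7) + s6(9) → 16
16 + s7(83) → 99
s5(91) + 99 → 190
s8(116) + s2(133) → 249
s3(153) + s1(181) → 334
190 + 249 → 439
334 + 439 → 773
Total encoded bits = sum of merged weights = 16 + 99 + 190 + 249 + 334 + 439 + 773 = 2100.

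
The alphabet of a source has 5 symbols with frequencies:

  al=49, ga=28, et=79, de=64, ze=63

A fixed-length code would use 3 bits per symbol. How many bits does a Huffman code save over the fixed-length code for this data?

Fixed-length: 3 bits × 283 symbols = 849 bits.
Huffman merges:
combine ga(28), al(49) → 77
combine ze(63), de(64) → 127
combine 77, et(79) → 156
combine 127, 156 → 283
Huffman total = 77 + 127 + 156 + 283 = 643 bits.
Saving = 849 − 643 = 206 bits.

206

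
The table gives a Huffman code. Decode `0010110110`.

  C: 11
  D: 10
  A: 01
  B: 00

BDCAD

Read left to right; each codeword is recognised as soon as it completes (prefix code):
  00→B | 10→D | 11→C | 01→A | 10→D
Decoded message: BDCAD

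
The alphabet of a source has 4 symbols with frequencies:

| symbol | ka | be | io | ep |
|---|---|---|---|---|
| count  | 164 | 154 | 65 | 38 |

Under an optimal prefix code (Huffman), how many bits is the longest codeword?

Merge the two lowest-weight nodes at each step:
merge ep(38) and io(65): 103
merge 103 and be(154): 257
merge ka(164) and 257: 421
The rarest symbols sit at the bottom; the longest codeword is 3 bits.

3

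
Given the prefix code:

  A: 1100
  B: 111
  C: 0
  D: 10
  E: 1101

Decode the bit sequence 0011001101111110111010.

Read left to right; each codeword is recognised as soon as it completes (prefix code):
  0→C | 0→C | 1100→A | 1101→E | 111→B | 1101→E | 1101→E | 0→C
Decoded message: CCAEBEEC

CCAEBEEC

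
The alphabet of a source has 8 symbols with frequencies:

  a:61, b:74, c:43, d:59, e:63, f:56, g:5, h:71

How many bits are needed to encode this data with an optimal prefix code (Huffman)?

Build the Huffman tree bottom-up:
g(5) + c(43) → 48
48 + f(56) → 104
d(59) + a(61) → 120
e(63) + h(71) → 134
b(74) + 104 → 178
120 + 134 → 254
178 + 254 → 432
The encoded length is the sum of every internal node's weight: 48 + 104 + 120 + 134 + 178 + 254 + 432 = 1270 bits.

1270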